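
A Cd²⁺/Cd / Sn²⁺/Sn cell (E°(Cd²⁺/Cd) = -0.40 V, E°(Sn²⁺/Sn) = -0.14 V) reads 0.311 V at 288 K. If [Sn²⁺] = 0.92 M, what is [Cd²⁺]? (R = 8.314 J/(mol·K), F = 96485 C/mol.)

From the Nernst equation, ln Q = nF(E° − E)/RT = 2×96485×(0.26 − 0.311)/(8.314×288) = -4.110, so Q = 0.0164.
With Q = [Cd²⁺]/[Sn²⁺] and the known concentrations, [Cd²⁺] in the numerator gives [Cd²⁺] = 0.015 M.

0.015 M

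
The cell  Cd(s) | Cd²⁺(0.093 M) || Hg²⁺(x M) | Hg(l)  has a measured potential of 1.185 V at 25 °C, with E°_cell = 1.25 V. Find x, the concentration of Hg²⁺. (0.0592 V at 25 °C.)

5.9 × 10^-4 M

From the Nernst equation, log Q = n(E° − E)/0.0592 = 2(1.25 − 1.185)/0.0592 = 2.196, so Q = 157.
With Q = [Cd²⁺]/[Hg²⁺] and the known concentrations, [Hg²⁺] in the denominator gives [Hg²⁺] = 5.9 × 10^-4 M.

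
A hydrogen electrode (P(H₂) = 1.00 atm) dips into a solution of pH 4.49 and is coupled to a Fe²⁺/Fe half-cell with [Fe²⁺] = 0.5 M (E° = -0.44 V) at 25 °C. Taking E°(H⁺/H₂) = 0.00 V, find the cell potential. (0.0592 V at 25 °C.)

The hydrogen couple is the cathode, so E°_cell = 0.44 V; n = 2.
[H⁺] = 10^(−4.49) = 3.2 × 10^-5 M, and Q = [Fe²⁺]·P(H₂) / [H⁺]^2 = 4.77 × 10^8.
E = E° − (0.0592/2) log Q = 0.44 − (0.0592/2)(8.679) = 0.183 V.

0.18 V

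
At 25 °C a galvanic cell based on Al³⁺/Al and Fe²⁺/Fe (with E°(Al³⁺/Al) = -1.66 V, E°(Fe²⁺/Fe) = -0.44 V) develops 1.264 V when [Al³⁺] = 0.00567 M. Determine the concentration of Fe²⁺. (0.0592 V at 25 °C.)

From the Nernst equation, log Q = n(E° − E)/0.0592 = 6(1.22 − 1.264)/0.0592 = -4.459, so Q = 3.47 × 10^-5.
With Q = [Al³⁺]^2/[Fe²⁺]^3 and the known concentrations, [Fe²⁺]^3 in the denominator gives [Fe²⁺] = 0.97 M.

0.97 M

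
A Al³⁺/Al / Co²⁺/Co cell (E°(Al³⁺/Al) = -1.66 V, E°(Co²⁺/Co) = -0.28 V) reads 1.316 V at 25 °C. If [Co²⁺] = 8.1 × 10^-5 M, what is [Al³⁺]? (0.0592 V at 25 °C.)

From the Nernst equation, log Q = n(E° − E)/0.0592 = 6(1.38 − 1.316)/0.0592 = 6.486, so Q = 3.07 × 10^6.
With Q = [Al³⁺]^2/[Co²⁺]^3 and the known concentrations, [Al³⁺]^2 in the numerator gives [Al³⁺] = 0.0013 M.

0.0013 M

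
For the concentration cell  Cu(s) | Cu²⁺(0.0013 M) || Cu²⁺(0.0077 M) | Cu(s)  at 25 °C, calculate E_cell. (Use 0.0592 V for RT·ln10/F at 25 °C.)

Both half-cells are Cu²⁺/Cu, so E°_cell = 0. The concentrated side is the cathode; the cell reaction moves Cu²⁺ from high to low concentration with n = 2.
Q = [Cu²⁺]_dilute/[Cu²⁺]_conc = 0.0013/0.0077 = 0.169.
E = 0 − (0.0592/2) log Q = −(0.0592/2)(-0.773) = 0.0229 V.

0.023 V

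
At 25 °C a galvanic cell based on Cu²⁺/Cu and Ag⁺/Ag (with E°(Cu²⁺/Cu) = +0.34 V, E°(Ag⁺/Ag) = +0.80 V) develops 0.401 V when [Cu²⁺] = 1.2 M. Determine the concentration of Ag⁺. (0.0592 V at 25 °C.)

From the Nernst equation, log Q = n(E° − E)/0.0592 = 2(0.46 − 0.401)/0.0592 = 1.993, so Q = 98.5.
With Q = [Cu²⁺]/[Ag⁺]^2 and the known concentrations, [Ag⁺]^2 in the denominator gives [Ag⁺] = 0.11 M.

0.11 M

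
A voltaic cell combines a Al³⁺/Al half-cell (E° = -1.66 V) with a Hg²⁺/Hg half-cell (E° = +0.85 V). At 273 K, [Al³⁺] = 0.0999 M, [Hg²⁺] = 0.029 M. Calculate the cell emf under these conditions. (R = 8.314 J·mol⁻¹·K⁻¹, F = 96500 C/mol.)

The Hg²⁺/Hg couple has the higher reduction potential and acts as the cathode, so E°_cell = +0.85 − (-1.66) = 2.51 V.
Balancing electrons gives n = 6; the reaction quotient is Q = [Al³⁺]^2/[Hg²⁺]^3 = 409.
E = E° − (RT/nF) ln Q = 2.51 − (8.314×273)/(6×96500) × (6.014) = 2.510 − 0.024 = 2.486 V.

2.49 V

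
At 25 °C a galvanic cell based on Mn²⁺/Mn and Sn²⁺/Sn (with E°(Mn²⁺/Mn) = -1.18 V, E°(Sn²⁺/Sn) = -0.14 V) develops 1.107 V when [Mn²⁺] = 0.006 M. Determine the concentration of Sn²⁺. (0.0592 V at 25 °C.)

From the Nernst equation, log Q = n(E° − E)/0.0592 = 2(1.04 − 1.107)/0.0592 = -2.264, so Q = 0.00545.
With Q = [Mn²⁺]/[Sn²⁺] and the known concentrations, [Sn²⁺] in the denominator gives [Sn²⁺] = 1.1 M.

1.1 M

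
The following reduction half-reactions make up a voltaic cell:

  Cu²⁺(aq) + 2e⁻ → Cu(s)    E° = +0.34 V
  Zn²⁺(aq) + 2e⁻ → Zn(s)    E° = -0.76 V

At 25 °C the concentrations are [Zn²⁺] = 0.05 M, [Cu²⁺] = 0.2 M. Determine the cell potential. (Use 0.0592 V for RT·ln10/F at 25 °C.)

The Cu²⁺/Cu couple has the higher reduction potential and acts as the cathode, so E°_cell = +0.34 − (-0.76) = 1.10 V.
Balancing electrons gives n = 2; the reaction quotient is Q = [Zn²⁺]/[Cu²⁺] = 0.250.
At 25 °C, E = E° − (0.0592/n) log Q = 1.10 − (0.0592/2)(-0.602) = 1.100 + 0.018 = 1.118 V.

1.12 V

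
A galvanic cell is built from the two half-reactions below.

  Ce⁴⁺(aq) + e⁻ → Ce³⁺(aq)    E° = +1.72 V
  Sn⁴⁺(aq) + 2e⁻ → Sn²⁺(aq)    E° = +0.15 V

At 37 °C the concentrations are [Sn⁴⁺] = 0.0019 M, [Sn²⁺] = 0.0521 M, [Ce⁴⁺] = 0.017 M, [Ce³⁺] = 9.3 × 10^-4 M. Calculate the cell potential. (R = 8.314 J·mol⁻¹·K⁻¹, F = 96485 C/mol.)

1.69 V

The Ce⁴⁺/Ce³⁺ couple has the higher reduction potential and acts as the cathode, so E°_cell = +1.72 − (+0.15) = 1.57 V.
Balancing electrons gives n = 2; the reaction quotient is Q = [Sn⁴⁺]·[Ce³⁺]^2/([Sn²⁺]·[Ce⁴⁺]^2) = 1.09 × 10^-4.
E = E° − (RT/nF) ln Q = 1.57 − (8.314×310)/(2×96485) × (-9.123) = 1.570 + 0.122 = 1.692 V.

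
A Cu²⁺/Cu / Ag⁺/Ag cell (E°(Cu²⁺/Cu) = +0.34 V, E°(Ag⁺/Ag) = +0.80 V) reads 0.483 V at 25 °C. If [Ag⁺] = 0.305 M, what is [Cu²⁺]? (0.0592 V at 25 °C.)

From the Nernst equation, log Q = n(E° − E)/0.0592 = 2(0.46 − 0.483)/0.0592 = -0.777, so Q = 0.167.
With Q = [Cu²⁺]/[Ag⁺]^2 and the known concentrations, [Cu²⁺] in the numerator gives [Cu²⁺] = 0.016 M.

0.016 M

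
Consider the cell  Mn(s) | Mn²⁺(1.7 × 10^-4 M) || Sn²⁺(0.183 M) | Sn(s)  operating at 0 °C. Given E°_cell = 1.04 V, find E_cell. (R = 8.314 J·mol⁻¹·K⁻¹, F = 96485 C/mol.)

1.12 V

Balancing electrons gives n = 2; the reaction quotient is Q = [Mn²⁺]/[Sn²⁺] = 9.29 × 10^-4.
E = E° − (RT/nF) ln Q = 1.04 − (8.314×273)/(2×96485) × (-6.981) = 1.040 + 0.082 = 1.122 V.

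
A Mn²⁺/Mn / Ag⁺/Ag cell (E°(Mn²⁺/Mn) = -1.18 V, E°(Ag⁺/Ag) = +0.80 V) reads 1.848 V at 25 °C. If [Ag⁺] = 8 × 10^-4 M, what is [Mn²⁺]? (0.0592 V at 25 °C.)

0.018 M

From the Nernst equation, log Q = n(E° − E)/0.0592 = 2(1.98 − 1.848)/0.0592 = 4.459, so Q = 2.88 × 10^4.
With Q = [Mn²⁺]/[Ag⁺]^2 and the known concentrations, [Mn²⁺] in the numerator gives [Mn²⁺] = 0.018 M.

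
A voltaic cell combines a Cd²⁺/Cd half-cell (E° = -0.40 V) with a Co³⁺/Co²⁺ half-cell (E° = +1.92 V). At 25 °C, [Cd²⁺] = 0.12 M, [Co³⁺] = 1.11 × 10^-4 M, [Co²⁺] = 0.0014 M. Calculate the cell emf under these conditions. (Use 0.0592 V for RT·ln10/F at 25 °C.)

2.28 V

The Co³⁺/Co²⁺ couple has the higher reduction potential and acts as the cathode, so E°_cell = +1.92 − (-0.40) = 2.32 V.
Balancing electrons gives n = 2; the reaction quotient is Q = [Cd²⁺]·[Co²⁺]^2/[Co³⁺]^2 = 19.1.
At 25 °C, E = E° − (0.0592/n) log Q = 2.32 − (0.0592/2)(1.281) = 2.320 − 0.038 = 2.282 V.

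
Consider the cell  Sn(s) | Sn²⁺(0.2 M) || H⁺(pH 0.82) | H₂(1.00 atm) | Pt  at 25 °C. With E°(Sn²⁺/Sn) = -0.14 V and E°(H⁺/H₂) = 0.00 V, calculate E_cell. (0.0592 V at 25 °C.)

The hydrogen couple is the cathode, so E°_cell = 0.14 V; n = 2.
[H⁺] = 10^(−0.82) = 0.15 M, and Q = [Sn²⁺]·P(H₂) / [H⁺]^2 = 8.73.
E = E° − (0.0592/2) log Q = 0.14 − (0.0592/2)(0.941) = 0.112 V.

0.11 V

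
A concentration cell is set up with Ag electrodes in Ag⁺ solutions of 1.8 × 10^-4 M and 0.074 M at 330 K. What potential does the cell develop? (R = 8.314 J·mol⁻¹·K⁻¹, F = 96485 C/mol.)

Both half-cells are Ag⁺/Ag, so E°_cell = 0. The concentrated side is the cathode; the cell reaction moves Ag⁺ from high to low concentration with n = 1.
Q = [Ag⁺]_dilute/[Ag⁺]_conc = 1.8 × 10^-4/0.074 = 0.00243.
E = 0 − (RT/nF) ln Q = −((8.314×330)/(1×96485))(-6.019) = 0.1712 V.

0.17 V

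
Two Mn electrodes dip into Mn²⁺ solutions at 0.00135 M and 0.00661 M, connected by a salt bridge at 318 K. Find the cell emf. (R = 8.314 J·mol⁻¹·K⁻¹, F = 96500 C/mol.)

0.022 V

Both half-cells are Mn²⁺/Mn, so E°_cell = 0. The concentrated side is the cathode; the cell reaction moves Mn²⁺ from high to low concentration with n = 2.
Q = [Mn²⁺]_dilute/[Mn²⁺]_conc = 0.00135/0.00661 = 0.204.
E = 0 − (RT/nF) ln Q = −((8.314×318)/(2×96500))(-1.588) = 0.0218 V.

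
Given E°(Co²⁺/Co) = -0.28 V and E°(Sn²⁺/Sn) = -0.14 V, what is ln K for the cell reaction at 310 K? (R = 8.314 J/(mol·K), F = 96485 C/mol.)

E°_cell = -0.14 − (-0.28) = 0.14 V, with n = 2 electrons transferred.
At equilibrium E = 0, so the Nernst equation gives ln K = nFE°/RT = (2)(96485)(0.14)/((8.314)(310)) = 10.48.

ln K = 10.5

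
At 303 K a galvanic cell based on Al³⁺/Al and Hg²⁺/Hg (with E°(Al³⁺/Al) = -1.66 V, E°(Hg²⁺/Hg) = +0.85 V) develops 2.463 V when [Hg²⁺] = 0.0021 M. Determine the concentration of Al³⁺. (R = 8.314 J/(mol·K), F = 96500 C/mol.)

0.021 M

From the Nernst equation, ln Q = nF(E° − E)/RT = 6×96500×(2.51 − 2.463)/(8.314×303) = 10.802, so Q = 4.91 × 10^4.
With Q = [Al³⁺]^2/[Hg²⁺]^3 and the known concentrations, [Al³⁺]^2 in the numerator gives [Al³⁺] = 0.021 M.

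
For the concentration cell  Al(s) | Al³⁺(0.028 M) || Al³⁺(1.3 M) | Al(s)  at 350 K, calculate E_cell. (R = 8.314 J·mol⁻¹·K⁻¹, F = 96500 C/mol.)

Both half-cells are Al³⁺/Al, so E°_cell = 0. The concentrated side is the cathode; the cell reaction moves Al³⁺ from high to low concentration with n = 3.
Q = [Al³⁺]_dilute/[Al³⁺]_conc = 0.028/1.3 = 0.0215.
E = 0 − (RT/nF) ln Q = −((8.314×350)/(3×96500))(-3.838) = 0.0386 V.

0.039 V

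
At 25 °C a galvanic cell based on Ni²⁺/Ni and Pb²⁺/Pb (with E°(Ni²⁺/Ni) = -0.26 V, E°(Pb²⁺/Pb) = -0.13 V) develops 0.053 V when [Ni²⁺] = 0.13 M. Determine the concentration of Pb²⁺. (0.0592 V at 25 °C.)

3.3 × 10^-4 M

From the Nernst equation, log Q = n(E° − E)/0.0592 = 2(0.13 − 0.053)/0.0592 = 2.601, so Q = 399.
With Q = [Ni²⁺]/[Pb²⁺] and the known concentrations, [Pb²⁺] in the denominator gives [Pb²⁺] = 3.3 × 10^-4 M.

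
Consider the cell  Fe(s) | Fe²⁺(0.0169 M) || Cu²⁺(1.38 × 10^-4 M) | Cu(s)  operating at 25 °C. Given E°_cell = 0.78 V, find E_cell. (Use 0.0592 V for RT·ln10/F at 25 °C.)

0.718 V

Balancing electrons gives n = 2; the reaction quotient is Q = [Fe²⁺]/[Cu²⁺] = 122.
At 25 °C, E = E° − (0.0592/n) log Q = 0.78 − (0.0592/2)(2.088) = 0.780 − 0.062 = 0.718 V.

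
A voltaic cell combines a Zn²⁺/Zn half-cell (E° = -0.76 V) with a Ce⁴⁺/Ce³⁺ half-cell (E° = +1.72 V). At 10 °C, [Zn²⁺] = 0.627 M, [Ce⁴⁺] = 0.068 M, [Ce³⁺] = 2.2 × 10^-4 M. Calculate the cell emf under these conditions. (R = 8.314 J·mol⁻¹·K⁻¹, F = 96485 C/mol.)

2.63 V

The Ce⁴⁺/Ce³⁺ couple has the higher reduction potential and acts as the cathode, so E°_cell = +1.72 − (-0.76) = 2.48 V.
Balancing electrons gives n = 2; the reaction quotient is Q = [Zn²⁺]·[Ce³⁺]^2/[Ce⁴⁺]^2 = 6.56 × 10^-6.
E = E° − (RT/nF) ln Q = 2.48 − (8.314×283)/(2×96485) × (-11.934) = 2.480 + 0.146 = 2.626 V.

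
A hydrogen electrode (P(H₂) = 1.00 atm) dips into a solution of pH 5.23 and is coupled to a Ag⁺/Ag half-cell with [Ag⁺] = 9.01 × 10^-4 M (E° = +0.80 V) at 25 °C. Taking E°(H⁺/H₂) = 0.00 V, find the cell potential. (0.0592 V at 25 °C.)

The Ag⁺/Ag couple is the cathode, so E°_cell = 0.80 V; n = 2.
[H⁺] = 10^(−5.23) = 5.9 × 10^-6 M, and Q = [H⁺]^2 / ([Ag⁺]^2·P(H₂)) = 4.27 × 10^-5.
E = E° − (0.0592/2) log Q = 0.80 − (0.0592/2)(-4.369) = 0.929 V.

0.93 V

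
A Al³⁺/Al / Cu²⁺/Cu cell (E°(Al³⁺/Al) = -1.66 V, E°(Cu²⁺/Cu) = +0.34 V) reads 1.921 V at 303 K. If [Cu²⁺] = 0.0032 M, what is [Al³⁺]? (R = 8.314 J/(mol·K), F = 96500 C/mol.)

From the Nernst equation, ln Q = nF(E° − E)/RT = 6×96500×(2.00 − 1.921)/(8.314×303) = 18.157, so Q = 7.69 × 10^7.
With Q = [Al³⁺]^2/[Cu²⁺]^3 and the known concentrations, [Al³⁺]^2 in the numerator gives [Al³⁺] = 1.6 M.

1.6 M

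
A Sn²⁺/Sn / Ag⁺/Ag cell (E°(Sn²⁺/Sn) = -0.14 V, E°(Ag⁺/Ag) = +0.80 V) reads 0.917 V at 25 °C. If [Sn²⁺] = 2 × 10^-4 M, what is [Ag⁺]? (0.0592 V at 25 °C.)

From the Nernst equation, log Q = n(E° − E)/0.0592 = 2(0.94 − 0.917)/0.0592 = 0.777, so Q = 5.98.
With Q = [Sn²⁺]/[Ag⁺]^2 and the known concentrations, [Ag⁺]^2 in the denominator gives [Ag⁺] = 0.0058 M.

0.0058 M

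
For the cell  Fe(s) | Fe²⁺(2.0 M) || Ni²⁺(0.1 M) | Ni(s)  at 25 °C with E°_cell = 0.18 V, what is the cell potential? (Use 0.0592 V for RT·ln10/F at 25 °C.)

0.141 V

Balancing electrons gives n = 2; the reaction quotient is Q = [Fe²⁺]/[Ni²⁺] = 20.0.
At 25 °C, E = E° − (0.0592/n) log Q = 0.18 − (0.0592/2)(1.301) = 0.180 − 0.039 = 0.141 V.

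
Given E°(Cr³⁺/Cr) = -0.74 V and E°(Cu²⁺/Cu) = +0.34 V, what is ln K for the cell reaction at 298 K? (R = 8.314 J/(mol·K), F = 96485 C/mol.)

ln K = 252.4

E°_cell = +0.34 − (-0.74) = 1.08 V, with n = 6 electrons transferred.
At equilibrium E = 0, so the Nernst equation gives ln K = nFE°/RT = (6)(96485)(1.08)/((8.314)(298)) = 252.35.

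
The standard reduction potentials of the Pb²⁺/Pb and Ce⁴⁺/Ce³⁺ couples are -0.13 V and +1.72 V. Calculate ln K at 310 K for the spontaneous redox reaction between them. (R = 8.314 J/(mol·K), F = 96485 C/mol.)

ln K = 138.5

E°_cell = +1.72 − (-0.13) = 1.85 V, with n = 2 electrons transferred.
At equilibrium E = 0, so the Nernst equation gives ln K = nFE°/RT = (2)(96485)(1.85)/((8.314)(310)) = 138.51.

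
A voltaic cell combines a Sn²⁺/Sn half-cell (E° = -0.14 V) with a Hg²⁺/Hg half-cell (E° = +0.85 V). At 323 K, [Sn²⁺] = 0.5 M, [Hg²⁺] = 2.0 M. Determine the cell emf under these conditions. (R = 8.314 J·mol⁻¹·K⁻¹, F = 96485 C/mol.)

The Hg²⁺/Hg couple has the higher reduction potential and acts as the cathode, so E°_cell = +0.85 − (-0.14) = 0.99 V.
Balancing electrons gives n = 2; the reaction quotient is Q = [Sn²⁺]/[Hg²⁺] = 0.250.
E = E° − (RT/nF) ln Q = 0.99 − (8.314×323)/(2×96485) × (-1.386) = 0.990 + 0.019 = 1.009 V.

1.01 V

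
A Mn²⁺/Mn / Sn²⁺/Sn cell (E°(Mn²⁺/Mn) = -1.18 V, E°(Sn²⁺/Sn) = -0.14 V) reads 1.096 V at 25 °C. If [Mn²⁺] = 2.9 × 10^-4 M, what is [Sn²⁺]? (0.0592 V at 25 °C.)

From the Nernst equation, log Q = n(E° − E)/0.0592 = 2(1.04 − 1.096)/0.0592 = -1.892, so Q = 0.0128.
With Q = [Mn²⁺]/[Sn²⁺] and the known concentrations, [Sn²⁺] in the denominator gives [Sn²⁺] = 0.023 M.

0.023 M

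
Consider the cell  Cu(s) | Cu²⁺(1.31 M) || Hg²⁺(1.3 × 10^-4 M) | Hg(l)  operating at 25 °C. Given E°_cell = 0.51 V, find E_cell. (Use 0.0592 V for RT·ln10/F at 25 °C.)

Balancing electrons gives n = 2; the reaction quotient is Q = [Cu²⁺]/[Hg²⁺] = 1.01 × 10^4.
At 25 °C, E = E° − (0.0592/n) log Q = 0.51 − (0.0592/2)(4.003) = 0.510 − 0.118 = 0.392 V.

0.392 V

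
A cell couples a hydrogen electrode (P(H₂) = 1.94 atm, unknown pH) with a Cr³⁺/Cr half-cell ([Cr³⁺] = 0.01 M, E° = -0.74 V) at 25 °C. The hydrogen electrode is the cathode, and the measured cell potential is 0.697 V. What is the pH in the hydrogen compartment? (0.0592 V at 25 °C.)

pH = 1.25

E°_cell = 0.74 V and n = 6.
log Q = n(E° − E)/0.0592 = 6×(0.74 − 0.697)/0.0592 = 4.358.
With Q = [Cr³⁺]^2·P(H₂)^3 / [H⁺]^6, solving for [H⁺] gives log[H⁺] = -1.249, so pH = 1.25.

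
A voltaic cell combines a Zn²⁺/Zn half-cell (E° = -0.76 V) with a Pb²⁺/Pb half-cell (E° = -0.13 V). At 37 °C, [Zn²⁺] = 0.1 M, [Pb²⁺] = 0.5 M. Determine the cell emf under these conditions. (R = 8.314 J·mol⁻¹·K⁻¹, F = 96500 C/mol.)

The Pb²⁺/Pb couple has the higher reduction potential and acts as the cathode, so E°_cell = -0.13 − (-0.76) = 0.63 V.
Balancing electrons gives n = 2; the reaction quotient is Q = [Zn²⁺]/[Pb²⁺] = 0.200.
E = E° − (RT/nF) ln Q = 0.63 − (8.314×310)/(2×96500) × (-1.609) = 0.630 + 0.021 = 0.651 V.

0.651 V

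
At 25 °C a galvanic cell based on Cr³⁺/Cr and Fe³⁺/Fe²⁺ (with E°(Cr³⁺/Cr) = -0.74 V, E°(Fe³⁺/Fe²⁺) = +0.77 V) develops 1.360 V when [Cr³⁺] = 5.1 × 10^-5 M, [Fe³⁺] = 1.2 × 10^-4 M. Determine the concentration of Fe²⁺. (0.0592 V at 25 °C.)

From the Nernst equation, log Q = n(E° − E)/0.0592 = 3(1.51 − 1.360)/0.0592 = 7.601, so Q = 3.99 × 10^7.
With Q = [Cr³⁺]·[Fe²⁺]^3/[Fe³⁺]^3 and the known concentrations, [Fe²⁺]^3 in the numerator gives [Fe²⁺] = 1.1 M.

1.1 M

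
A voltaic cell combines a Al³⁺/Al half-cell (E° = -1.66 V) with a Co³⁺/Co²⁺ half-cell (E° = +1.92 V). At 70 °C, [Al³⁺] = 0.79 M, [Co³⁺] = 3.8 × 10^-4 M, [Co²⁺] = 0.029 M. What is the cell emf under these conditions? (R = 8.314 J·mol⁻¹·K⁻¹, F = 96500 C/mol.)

3.45 V

The Co³⁺/Co²⁺ couple has the higher reduction potential and acts as the cathode, so E°_cell = +1.92 − (-1.66) = 3.58 V.
Balancing electrons gives n = 3; the reaction quotient is Q = [Al³⁺]·[Co²⁺]^3/[Co³⁺]^3 = 3.51 × 10^5.
E = E° − (RT/nF) ln Q = 3.58 − (8.314×343)/(3×96500) × (12.769) = 3.580 − 0.126 = 3.454 V.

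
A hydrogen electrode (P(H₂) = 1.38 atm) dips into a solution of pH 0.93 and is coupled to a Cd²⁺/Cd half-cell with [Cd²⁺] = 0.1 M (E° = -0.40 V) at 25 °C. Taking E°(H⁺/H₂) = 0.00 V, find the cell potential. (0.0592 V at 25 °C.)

0.37 V

The hydrogen couple is the cathode, so E°_cell = 0.40 V; n = 2.
[H⁺] = 10^(−0.93) = 0.12 M, and Q = [Cd²⁺]·P(H₂) / [H⁺]^2 = 10.0.
E = E° − (0.0592/2) log Q = 0.40 − (0.0592/2)(1.000) = 0.370 V.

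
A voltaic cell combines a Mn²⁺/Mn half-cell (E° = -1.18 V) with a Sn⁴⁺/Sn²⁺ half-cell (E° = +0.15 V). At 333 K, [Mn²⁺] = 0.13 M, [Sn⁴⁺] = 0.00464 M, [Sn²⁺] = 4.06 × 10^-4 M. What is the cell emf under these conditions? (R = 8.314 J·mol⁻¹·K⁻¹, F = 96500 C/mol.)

1.39 V

The Sn⁴⁺/Sn²⁺ couple has the higher reduction potential and acts as the cathode, so E°_cell = +0.15 − (-1.18) = 1.33 V.
Balancing electrons gives n = 2; the reaction quotient is Q = [Mn²⁺]·[Sn²⁺]/[Sn⁴⁺] = 0.0114.
E = E° − (RT/nF) ln Q = 1.33 − (8.314×333)/(2×96500) × (-4.476) = 1.330 + 0.064 = 1.394 V.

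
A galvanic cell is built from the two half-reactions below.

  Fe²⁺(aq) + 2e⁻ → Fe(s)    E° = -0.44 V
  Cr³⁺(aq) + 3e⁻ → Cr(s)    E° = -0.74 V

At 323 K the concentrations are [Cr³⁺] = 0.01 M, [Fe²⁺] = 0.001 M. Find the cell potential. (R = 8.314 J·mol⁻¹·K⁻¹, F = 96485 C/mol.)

The Fe²⁺/Fe couple has the higher reduction potential and acts as the cathode, so E°_cell = -0.44 − (-0.74) = 0.30 V.
Balancing electrons gives n = 6; the reaction quotient is Q = [Cr³⁺]^2/[Fe²⁺]^3 = 1 × 10^5.
E = E° − (RT/nF) ln Q = 0.30 − (8.314×323)/(6×96485) × (11.513) = 0.300 − 0.053 = 0.247 V.

0.247 V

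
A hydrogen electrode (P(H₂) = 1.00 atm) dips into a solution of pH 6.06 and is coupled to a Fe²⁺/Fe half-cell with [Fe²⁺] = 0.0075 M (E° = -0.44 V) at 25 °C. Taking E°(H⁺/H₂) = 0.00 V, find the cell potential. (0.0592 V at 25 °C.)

The hydrogen couple is the cathode, so E°_cell = 0.44 V; n = 2.
[H⁺] = 10^(−6.06) = 8.7 × 10^-7 M, and Q = [Fe²⁺]·P(H₂) / [H⁺]^2 = 9.89 × 10^9.
E = E° − (0.0592/2) log Q = 0.44 − (0.0592/2)(9.995) = 0.144 V.

0.14 V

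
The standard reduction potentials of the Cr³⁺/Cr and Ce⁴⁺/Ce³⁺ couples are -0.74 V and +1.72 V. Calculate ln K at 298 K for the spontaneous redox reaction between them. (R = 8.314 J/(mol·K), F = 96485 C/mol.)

E°_cell = +1.72 − (-0.74) = 2.46 V, with n = 3 electrons transferred.
At equilibrium E = 0, so the Nernst equation gives ln K = nFE°/RT = (3)(96485)(2.46)/((8.314)(298)) = 287.40.

ln K = 287.4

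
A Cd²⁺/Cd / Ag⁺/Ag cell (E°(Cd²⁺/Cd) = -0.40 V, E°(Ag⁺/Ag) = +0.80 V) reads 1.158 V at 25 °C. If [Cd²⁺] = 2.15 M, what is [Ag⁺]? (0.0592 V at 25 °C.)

0.29 M

From the Nernst equation, log Q = n(E° − E)/0.0592 = 2(1.20 − 1.158)/0.0592 = 1.419, so Q = 26.2.
With Q = [Cd²⁺]/[Ag⁺]^2 and the known concentrations, [Ag⁺]^2 in the denominator gives [Ag⁺] = 0.29 M.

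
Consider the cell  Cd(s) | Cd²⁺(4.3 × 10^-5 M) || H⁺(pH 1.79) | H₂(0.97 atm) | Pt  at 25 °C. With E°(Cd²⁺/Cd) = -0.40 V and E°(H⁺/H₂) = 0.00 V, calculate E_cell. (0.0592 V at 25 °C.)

The hydrogen couple is the cathode, so E°_cell = 0.40 V; n = 2.
[H⁺] = 10^(−1.79) = 0.016 M, and Q = [Cd²⁺]·P(H₂) / [H⁺]^2 = 0.159.
E = E° − (0.0592/2) log Q = 0.40 − (0.0592/2)(-0.800) = 0.424 V.

0.42 V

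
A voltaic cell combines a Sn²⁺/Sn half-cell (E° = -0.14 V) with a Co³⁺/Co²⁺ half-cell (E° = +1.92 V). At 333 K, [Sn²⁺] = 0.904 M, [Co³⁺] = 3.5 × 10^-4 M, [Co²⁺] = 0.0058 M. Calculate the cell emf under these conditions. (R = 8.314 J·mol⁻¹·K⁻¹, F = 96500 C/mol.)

1.98 V

The Co³⁺/Co²⁺ couple has the higher reduction potential and acts as the cathode, so E°_cell = +1.92 − (-0.14) = 2.06 V.
Balancing electrons gives n = 2; the reaction quotient is Q = [Sn²⁺]·[Co²⁺]^2/[Co³⁺]^2 = 248.
E = E° − (RT/nF) ln Q = 2.06 − (8.314×333)/(2×96500) × (5.514) = 2.060 − 0.079 = 1.981 V.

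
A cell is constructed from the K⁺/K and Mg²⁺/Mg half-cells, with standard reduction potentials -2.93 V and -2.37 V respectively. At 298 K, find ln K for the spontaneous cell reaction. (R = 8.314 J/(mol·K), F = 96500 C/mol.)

E°_cell = -2.37 − (-2.93) = 0.56 V, with n = 2 electrons transferred.
At equilibrium E = 0, so the Nernst equation gives ln K = nFE°/RT = (2)(96500)(0.56)/((8.314)(298)) = 43.62.

ln K = 43.6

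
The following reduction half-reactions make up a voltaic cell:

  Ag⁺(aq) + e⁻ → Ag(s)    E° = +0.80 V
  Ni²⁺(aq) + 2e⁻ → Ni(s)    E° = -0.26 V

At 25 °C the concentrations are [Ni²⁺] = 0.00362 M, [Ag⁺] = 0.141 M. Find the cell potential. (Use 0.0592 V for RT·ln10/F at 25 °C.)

1.08 V

The Ag⁺/Ag couple has the higher reduction potential and acts as the cathode, so E°_cell = +0.80 − (-0.26) = 1.06 V.
Balancing electrons gives n = 2; the reaction quotient is Q = [Ni²⁺]/[Ag⁺]^2 = 0.182.
At 25 °C, E = E° − (0.0592/n) log Q = 1.06 − (0.0592/2)(-0.740) = 1.060 + 0.022 = 1.082 V.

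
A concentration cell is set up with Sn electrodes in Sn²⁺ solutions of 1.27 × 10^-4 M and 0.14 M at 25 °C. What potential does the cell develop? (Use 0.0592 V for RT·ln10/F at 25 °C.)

0.090 V

Both half-cells are Sn²⁺/Sn, so E°_cell = 0. The concentrated side is the cathode; the cell reaction moves Sn²⁺ from high to low concentration with n = 2.
Q = [Sn²⁺]_dilute/[Sn²⁺]_conc = 1.27 × 10^-4/0.14 = 9.07 × 10^-4.
E = 0 − (0.0592/2) log Q = −(0.0592/2)(-3.042) = 0.0900 V.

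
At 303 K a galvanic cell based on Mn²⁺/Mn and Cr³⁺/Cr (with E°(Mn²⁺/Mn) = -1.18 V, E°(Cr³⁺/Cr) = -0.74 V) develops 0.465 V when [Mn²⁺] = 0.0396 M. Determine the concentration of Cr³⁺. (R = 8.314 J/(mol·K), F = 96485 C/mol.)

0.14 M

From the Nernst equation, ln Q = nF(E° − E)/RT = 6×96485×(0.44 − 0.465)/(8.314×303) = -5.745, so Q = 0.00320.
With Q = [Mn²⁺]^3/[Cr³⁺]^2 and the known concentrations, [Cr³⁺]^2 in the denominator gives [Cr³⁺] = 0.14 M.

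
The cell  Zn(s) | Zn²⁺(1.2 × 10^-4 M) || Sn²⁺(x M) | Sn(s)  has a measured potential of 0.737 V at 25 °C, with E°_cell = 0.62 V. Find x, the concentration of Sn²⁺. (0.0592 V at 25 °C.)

1.1 M

From the Nernst equation, log Q = n(E° − E)/0.0592 = 2(0.62 − 0.737)/0.0592 = -3.953, so Q = 1.12 × 10^-4.
With Q = [Zn²⁺]/[Sn²⁺] and the known concentrations, [Sn²⁺] in the denominator gives [Sn²⁺] = 1.1 M.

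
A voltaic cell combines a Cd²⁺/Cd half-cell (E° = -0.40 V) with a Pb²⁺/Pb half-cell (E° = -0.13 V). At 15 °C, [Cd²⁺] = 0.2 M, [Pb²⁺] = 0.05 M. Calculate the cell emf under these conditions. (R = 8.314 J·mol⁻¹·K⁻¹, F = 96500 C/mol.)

0.253 V

The Pb²⁺/Pb couple has the higher reduction potential and acts as the cathode, so E°_cell = -0.13 − (-0.40) = 0.27 V.
Balancing electrons gives n = 2; the reaction quotient is Q = [Cd²⁺]/[Pb²⁺] = 4.00.
E = E° − (RT/nF) ln Q = 0.27 − (8.314×288)/(2×96500) × (1.386) = 0.270 − 0.017 = 0.253 V.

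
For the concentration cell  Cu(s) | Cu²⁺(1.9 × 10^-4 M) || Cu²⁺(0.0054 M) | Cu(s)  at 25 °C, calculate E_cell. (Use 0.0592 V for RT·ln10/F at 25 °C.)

Both half-cells are Cu²⁺/Cu, so E°_cell = 0. The concentrated side is the cathode; the cell reaction moves Cu²⁺ from high to low concentration with n = 2.
Q = [Cu²⁺]_dilute/[Cu²⁺]_conc = 1.9 × 10^-4/0.0054 = 0.0352.
E = 0 − (0.0592/2) log Q = −(0.0592/2)(-1.454) = 0.0430 V.

0.043 V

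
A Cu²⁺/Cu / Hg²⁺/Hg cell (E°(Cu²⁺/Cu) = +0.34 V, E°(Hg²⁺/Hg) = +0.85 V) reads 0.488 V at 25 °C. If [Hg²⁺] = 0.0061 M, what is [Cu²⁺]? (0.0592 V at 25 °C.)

0.034 M

From the Nernst equation, log Q = n(E° − E)/0.0592 = 2(0.51 − 0.488)/0.0592 = 0.743, so Q = 5.54.
With Q = [Cu²⁺]/[Hg²⁺] and the known concentrations, [Cu²⁺] in the numerator gives [Cu²⁺] = 0.034 M.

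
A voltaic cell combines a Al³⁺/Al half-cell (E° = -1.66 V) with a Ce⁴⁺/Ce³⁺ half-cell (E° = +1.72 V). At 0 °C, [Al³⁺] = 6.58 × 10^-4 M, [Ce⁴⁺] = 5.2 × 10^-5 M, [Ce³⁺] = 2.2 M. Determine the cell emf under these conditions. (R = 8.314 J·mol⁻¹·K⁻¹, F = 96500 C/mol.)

The Ce⁴⁺/Ce³⁺ couple has the higher reduction potential and acts as the cathode, so E°_cell = +1.72 − (-1.66) = 3.38 V.
Balancing electrons gives n = 3; the reaction quotient is Q = [Al³⁺]·[Ce³⁺]^3/[Ce⁴⁺]^3 = 4.98 × 10^10.
E = E° − (RT/nF) ln Q = 3.38 − (8.314×273)/(3×96500) × (24.632) = 3.380 − 0.193 = 3.187 V.

3.19 V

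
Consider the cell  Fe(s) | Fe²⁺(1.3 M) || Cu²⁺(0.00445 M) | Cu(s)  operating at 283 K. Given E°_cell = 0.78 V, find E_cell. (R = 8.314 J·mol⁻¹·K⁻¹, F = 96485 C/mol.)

Balancing electrons gives n = 2; the reaction quotient is Q = [Fe²⁺]/[Cu²⁺] = 292.
E = E° − (RT/nF) ln Q = 0.78 − (8.314×283)/(2×96485) × (5.677) = 0.780 − 0.069 = 0.711 V.

0.711 V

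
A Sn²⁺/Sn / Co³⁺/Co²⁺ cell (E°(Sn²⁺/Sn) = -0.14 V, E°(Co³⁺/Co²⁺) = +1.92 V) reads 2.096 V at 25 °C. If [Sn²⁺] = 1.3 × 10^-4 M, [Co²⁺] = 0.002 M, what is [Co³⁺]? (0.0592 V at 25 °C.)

9.2 × 10^-5 M

From the Nernst equation, log Q = n(E° − E)/0.0592 = 2(2.06 − 2.096)/0.0592 = -1.216, so Q = 0.0608.
With Q = [Sn²⁺]·[Co²⁺]^2/[Co³⁺]^2 and the known concentrations, [Co³⁺]^2 in the denominator gives [Co³⁺] = 9.2 × 10^-5 M.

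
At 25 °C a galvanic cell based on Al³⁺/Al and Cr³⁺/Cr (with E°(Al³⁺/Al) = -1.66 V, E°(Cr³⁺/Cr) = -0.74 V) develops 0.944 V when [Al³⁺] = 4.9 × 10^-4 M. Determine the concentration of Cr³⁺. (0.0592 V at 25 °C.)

From the Nernst equation, log Q = n(E° − E)/0.0592 = 3(0.92 − 0.944)/0.0592 = -1.216, so Q = 0.0608.
With Q = [Al³⁺]/[Cr³⁺] and the known concentrations, [Cr³⁺] in the denominator gives [Cr³⁺] = 0.0081 M.

0.0081 M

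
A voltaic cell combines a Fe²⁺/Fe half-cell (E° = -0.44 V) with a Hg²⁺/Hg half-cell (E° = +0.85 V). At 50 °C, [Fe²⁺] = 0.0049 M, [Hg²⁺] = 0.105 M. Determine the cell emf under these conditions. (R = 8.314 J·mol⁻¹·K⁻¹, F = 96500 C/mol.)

1.33 V

The Hg²⁺/Hg couple has the higher reduction potential and acts as the cathode, so E°_cell = +0.85 − (-0.44) = 1.29 V.
Balancing electrons gives n = 2; the reaction quotient is Q = [Fe²⁺]/[Hg²⁺] = 0.0467.
E = E° − (RT/nF) ln Q = 1.29 − (8.314×323)/(2×96500) × (-3.065) = 1.290 + 0.043 = 1.333 V.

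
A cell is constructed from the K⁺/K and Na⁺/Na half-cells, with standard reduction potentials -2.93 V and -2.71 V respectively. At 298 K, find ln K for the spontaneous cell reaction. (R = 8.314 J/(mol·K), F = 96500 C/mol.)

E°_cell = -2.71 − (-2.93) = 0.22 V, with n = 1 electron transferred.
At equilibrium E = 0, so the Nernst equation gives ln K = nFE°/RT = (1)(96500)(0.22)/((8.314)(298)) = 8.57.

ln K = 8.6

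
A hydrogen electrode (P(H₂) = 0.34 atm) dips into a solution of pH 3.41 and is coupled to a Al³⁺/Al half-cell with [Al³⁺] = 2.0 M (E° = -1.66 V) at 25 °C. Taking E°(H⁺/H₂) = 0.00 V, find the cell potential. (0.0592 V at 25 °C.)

1.47 V

The hydrogen couple is the cathode, so E°_cell = 1.66 V; n = 6.
[H⁺] = 10^(−3.41) = 3.9 × 10^-4 M, and Q = [Al³⁺]^2·P(H₂)^3 / [H⁺]^6 = 4.53 × 10^19.
E = E° − (0.0592/6) log Q = 1.66 − (0.0592/6)(19.656) = 1.466 V.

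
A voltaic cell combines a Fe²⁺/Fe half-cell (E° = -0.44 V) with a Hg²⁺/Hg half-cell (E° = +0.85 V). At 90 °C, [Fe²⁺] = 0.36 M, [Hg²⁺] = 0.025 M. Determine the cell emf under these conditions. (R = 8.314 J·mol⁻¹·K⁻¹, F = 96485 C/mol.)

1.25 V

The Hg²⁺/Hg couple has the higher reduction potential and acts as the cathode, so E°_cell = +0.85 − (-0.44) = 1.29 V.
Balancing electrons gives n = 2; the reaction quotient is Q = [Fe²⁺]/[Hg²⁺] = 14.4.
E = E° − (RT/nF) ln Q = 1.29 − (8.314×363)/(2×96485) × (2.667) = 1.290 − 0.042 = 1.248 V.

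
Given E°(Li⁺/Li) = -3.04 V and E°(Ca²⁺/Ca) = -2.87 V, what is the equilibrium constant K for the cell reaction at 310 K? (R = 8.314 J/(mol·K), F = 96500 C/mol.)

3.4 × 10^5

E°_cell = -2.87 − (-3.04) = 0.17 V, with n = 2 electrons transferred.
At equilibrium E = 0, so the Nernst equation gives ln K = nFE°/RT = (2)(96500)(0.17)/((8.314)(310)) = 12.73.
K = e^12.73 = 3.4 × 10^5.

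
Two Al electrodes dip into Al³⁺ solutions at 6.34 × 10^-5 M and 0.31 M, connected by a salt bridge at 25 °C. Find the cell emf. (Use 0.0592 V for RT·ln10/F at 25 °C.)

Both half-cells are Al³⁺/Al, so E°_cell = 0. The concentrated side is the cathode; the cell reaction moves Al³⁺ from high to low concentration with n = 3.
Q = [Al³⁺]_dilute/[Al³⁺]_conc = 6.34 × 10^-5/0.31 = 2.05 × 10^-4.
E = 0 − (0.0592/3) log Q = −(0.0592/3)(-3.689) = 0.0728 V.

0.073 V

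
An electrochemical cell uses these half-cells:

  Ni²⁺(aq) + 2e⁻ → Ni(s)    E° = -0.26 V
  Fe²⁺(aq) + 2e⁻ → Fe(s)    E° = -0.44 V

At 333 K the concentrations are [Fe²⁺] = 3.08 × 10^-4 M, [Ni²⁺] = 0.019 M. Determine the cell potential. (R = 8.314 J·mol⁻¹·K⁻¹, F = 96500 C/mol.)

0.239 V

The Ni²⁺/Ni couple has the higher reduction potential and acts as the cathode, so E°_cell = -0.26 − (-0.44) = 0.18 V.
Balancing electrons gives n = 2; the reaction quotient is Q = [Fe²⁺]/[Ni²⁺] = 0.0162.
E = E° − (RT/nF) ln Q = 0.18 − (8.314×333)/(2×96500) × (-4.122) = 0.180 + 0.059 = 0.239 V.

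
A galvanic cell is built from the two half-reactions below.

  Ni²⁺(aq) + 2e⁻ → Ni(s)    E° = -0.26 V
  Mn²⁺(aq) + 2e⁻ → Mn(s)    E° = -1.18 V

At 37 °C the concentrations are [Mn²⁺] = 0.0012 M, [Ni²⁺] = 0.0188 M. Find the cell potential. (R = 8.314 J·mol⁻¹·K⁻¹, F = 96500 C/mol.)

0.957 V

The Ni²⁺/Ni couple has the higher reduction potential and acts as the cathode, so E°_cell = -0.26 − (-1.18) = 0.92 V.
Balancing electrons gives n = 2; the reaction quotient is Q = [Mn²⁺]/[Ni²⁺] = 0.0638.
E = E° − (RT/nF) ln Q = 0.92 − (8.314×310)/(2×96500) × (-2.752) = 0.920 + 0.037 = 0.957 V.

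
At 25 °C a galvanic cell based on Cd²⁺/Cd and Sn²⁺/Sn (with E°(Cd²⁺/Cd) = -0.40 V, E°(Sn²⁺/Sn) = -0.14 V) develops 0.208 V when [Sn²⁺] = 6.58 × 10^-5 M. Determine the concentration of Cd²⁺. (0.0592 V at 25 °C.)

0.0038 M

From the Nernst equation, log Q = n(E° − E)/0.0592 = 2(0.26 − 0.208)/0.0592 = 1.757, so Q = 57.1.
With Q = [Cd²⁺]/[Sn²⁺] and the known concentrations, [Cd²⁺] in the numerator gives [Cd²⁺] = 0.0038 M.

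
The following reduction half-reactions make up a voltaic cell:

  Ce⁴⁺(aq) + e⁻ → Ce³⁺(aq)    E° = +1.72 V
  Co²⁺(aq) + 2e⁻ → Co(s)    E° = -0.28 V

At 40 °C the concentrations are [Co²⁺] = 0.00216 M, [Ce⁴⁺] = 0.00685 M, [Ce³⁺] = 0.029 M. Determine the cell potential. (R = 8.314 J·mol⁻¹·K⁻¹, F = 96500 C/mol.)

The Ce⁴⁺/Ce³⁺ couple has the higher reduction potential and acts as the cathode, so E°_cell = +1.72 − (-0.28) = 2.00 V.
Balancing electrons gives n = 2; the reaction quotient is Q = [Co²⁺]·[Ce³⁺]^2/[Ce⁴⁺]^2 = 0.0387.
E = E° − (RT/nF) ln Q = 2.00 − (8.314×313)/(2×96500) × (-3.252) = 2.000 + 0.044 = 2.044 V.

2.04 V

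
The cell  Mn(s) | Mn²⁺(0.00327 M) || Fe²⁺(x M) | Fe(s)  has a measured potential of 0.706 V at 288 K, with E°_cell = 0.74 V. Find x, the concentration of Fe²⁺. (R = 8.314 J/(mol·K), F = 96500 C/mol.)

From the Nernst equation, ln Q = nF(E° − E)/RT = 2×96500×(0.74 − 0.706)/(8.314×288) = 2.741, so Q = 15.5.
With Q = [Mn²⁺]/[Fe²⁺] and the known concentrations, [Fe²⁺] in the denominator gives [Fe²⁺] = 2.1 × 10^-4 M.

2.1 × 10^-4 M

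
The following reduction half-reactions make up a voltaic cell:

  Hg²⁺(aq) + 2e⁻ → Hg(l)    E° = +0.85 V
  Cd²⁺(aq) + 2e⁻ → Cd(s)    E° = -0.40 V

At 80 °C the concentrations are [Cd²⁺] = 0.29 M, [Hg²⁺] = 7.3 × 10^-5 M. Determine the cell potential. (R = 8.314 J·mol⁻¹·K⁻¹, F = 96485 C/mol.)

1.12 V

The Hg²⁺/Hg couple has the higher reduction potential and acts as the cathode, so E°_cell = +0.85 − (-0.40) = 1.25 V.
Balancing electrons gives n = 2; the reaction quotient is Q = [Cd²⁺]/[Hg²⁺] = 3970.
E = E° − (RT/nF) ln Q = 1.25 − (8.314×353)/(2×96485) × (8.287) = 1.250 − 0.126 = 1.124 V.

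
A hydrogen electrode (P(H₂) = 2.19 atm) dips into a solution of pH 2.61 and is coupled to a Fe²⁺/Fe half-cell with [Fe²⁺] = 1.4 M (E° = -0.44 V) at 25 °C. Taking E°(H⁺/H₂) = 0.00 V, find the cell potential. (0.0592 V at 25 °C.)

The hydrogen couple is the cathode, so E°_cell = 0.44 V; n = 2.
[H⁺] = 10^(−2.61) = 0.0025 M, and Q = [Fe²⁺]·P(H₂) / [H⁺]^2 = 5.09 × 10^5.
E = E° − (0.0592/2) log Q = 0.44 − (0.0592/2)(5.707) = 0.271 V.

0.27 V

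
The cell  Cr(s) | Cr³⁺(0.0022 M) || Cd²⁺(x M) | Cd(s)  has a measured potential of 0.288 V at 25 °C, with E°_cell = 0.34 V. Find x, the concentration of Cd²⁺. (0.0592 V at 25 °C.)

From the Nernst equation, log Q = n(E° − E)/0.0592 = 6(0.34 − 0.288)/0.0592 = 5.270, so Q = 1.86 × 10^5.
With Q = [Cr³⁺]^2/[Cd²⁺]^3 and the known concentrations, [Cd²⁺]^3 in the denominator gives [Cd²⁺] = 3 × 10^-4 M.

3 × 10^-4 M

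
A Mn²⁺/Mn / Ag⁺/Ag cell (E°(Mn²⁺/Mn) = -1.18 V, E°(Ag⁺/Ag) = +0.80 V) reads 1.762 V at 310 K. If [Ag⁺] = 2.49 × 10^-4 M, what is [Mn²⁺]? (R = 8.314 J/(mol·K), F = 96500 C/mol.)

0.76 M

From the Nernst equation, ln Q = nF(E° − E)/RT = 2×96500×(1.98 − 1.762)/(8.314×310) = 16.325, so Q = 1.23 × 10^7.
With Q = [Mn²⁺]/[Ag⁺]^2 and the known concentrations, [Mn²⁺] in the numerator gives [Mn²⁺] = 0.76 M.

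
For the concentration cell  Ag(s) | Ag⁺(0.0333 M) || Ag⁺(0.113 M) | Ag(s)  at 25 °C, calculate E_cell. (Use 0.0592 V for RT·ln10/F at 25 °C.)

0.031 V

Both half-cells are Ag⁺/Ag, so E°_cell = 0. The concentrated side is the cathode; the cell reaction moves Ag⁺ from high to low concentration with n = 1.
Q = [Ag⁺]_dilute/[Ag⁺]_conc = 0.0333/0.113 = 0.295.
E = 0 − (0.0592/1) log Q = −(0.0592/1)(-0.531) = 0.0314 V.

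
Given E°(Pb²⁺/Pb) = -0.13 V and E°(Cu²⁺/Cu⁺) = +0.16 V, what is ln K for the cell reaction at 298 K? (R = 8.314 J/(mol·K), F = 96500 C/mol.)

ln K = 22.6

E°_cell = +0.16 − (-0.13) = 0.29 V, with n = 2 electrons transferred.
At equilibrium E = 0, so the Nernst equation gives ln K = nFE°/RT = (2)(96500)(0.29)/((8.314)(298)) = 22.59.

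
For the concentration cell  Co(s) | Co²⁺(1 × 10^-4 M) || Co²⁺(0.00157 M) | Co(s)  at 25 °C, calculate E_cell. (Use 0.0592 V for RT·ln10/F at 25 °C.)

Both half-cells are Co²⁺/Co, so E°_cell = 0. The concentrated side is the cathode; the cell reaction moves Co²⁺ from high to low concentration with n = 2.
Q = [Co²⁺]_dilute/[Co²⁺]_conc = 1 × 10^-4/0.00157 = 0.0637.
E = 0 − (0.0592/2) log Q = −(0.0592/2)(-1.196) = 0.0354 V.

0.035 V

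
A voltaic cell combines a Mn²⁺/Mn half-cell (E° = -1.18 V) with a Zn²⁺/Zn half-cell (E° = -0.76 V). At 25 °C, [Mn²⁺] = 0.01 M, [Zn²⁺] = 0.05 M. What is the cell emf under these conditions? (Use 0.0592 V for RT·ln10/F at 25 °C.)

0.441 V

The Zn²⁺/Zn couple has the higher reduction potential and acts as the cathode, so E°_cell = -0.76 − (-1.18) = 0.42 V.
Balancing electrons gives n = 2; the reaction quotient is Q = [Mn²⁺]/[Zn²⁺] = 0.200.
At 25 °C, E = E° − (0.0592/n) log Q = 0.42 − (0.0592/2)(-0.699) = 0.420 + 0.021 = 0.441 V.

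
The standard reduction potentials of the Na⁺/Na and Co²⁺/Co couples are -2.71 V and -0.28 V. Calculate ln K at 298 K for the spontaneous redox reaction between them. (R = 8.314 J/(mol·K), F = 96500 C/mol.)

ln K = 189.3

E°_cell = -0.28 − (-2.71) = 2.43 V, with n = 2 electrons transferred.
At equilibrium E = 0, so the Nernst equation gives ln K = nFE°/RT = (2)(96500)(2.43)/((8.314)(298)) = 189.29.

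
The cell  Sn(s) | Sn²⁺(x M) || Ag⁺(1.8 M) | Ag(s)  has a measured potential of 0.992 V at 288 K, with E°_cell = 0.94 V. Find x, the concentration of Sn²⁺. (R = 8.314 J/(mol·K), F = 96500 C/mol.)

From the Nernst equation, ln Q = nF(E° − E)/RT = 2×96500×(0.94 − 0.992)/(8.314×288) = -4.191, so Q = 0.0151.
With Q = [Sn²⁺]/[Ag⁺]^2 and the known concentrations, [Sn²⁺] in the numerator gives [Sn²⁺] = 0.049 M.

0.049 M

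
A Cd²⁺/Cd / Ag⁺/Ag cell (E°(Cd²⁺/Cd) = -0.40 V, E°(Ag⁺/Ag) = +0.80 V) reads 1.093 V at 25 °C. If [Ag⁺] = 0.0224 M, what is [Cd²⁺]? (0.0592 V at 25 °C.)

2.1 M

From the Nernst equation, log Q = n(E° − E)/0.0592 = 2(1.20 − 1.093)/0.0592 = 3.615, so Q = 4120.
With Q = [Cd²⁺]/[Ag⁺]^2 and the known concentrations, [Cd²⁺] in the numerator gives [Cd²⁺] = 2.1 M.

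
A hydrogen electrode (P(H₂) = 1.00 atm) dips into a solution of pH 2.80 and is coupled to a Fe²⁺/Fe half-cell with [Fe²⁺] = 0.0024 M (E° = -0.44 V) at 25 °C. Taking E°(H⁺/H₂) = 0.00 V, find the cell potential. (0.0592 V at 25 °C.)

0.35 V

The hydrogen couple is the cathode, so E°_cell = 0.44 V; n = 2.
[H⁺] = 10^(−2.80) = 0.0016 M, and Q = [Fe²⁺]·P(H₂) / [H⁺]^2 = 955.
E = E° − (0.0592/2) log Q = 0.44 − (0.0592/2)(2.980) = 0.352 V.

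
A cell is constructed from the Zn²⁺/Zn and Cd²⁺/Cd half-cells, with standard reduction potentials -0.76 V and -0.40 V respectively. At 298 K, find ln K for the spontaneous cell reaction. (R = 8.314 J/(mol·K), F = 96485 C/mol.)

ln K = 28.0

E°_cell = -0.40 − (-0.76) = 0.36 V, with n = 2 electrons transferred.
At equilibrium E = 0, so the Nernst equation gives ln K = nFE°/RT = (2)(96485)(0.36)/((8.314)(298)) = 28.04.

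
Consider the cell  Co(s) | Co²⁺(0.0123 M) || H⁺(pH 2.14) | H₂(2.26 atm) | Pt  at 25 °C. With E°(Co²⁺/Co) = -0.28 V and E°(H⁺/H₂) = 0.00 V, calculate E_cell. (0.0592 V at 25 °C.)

The hydrogen couple is the cathode, so E°_cell = 0.28 V; n = 2.
[H⁺] = 10^(−2.14) = 0.0072 M, and Q = [Co²⁺]·P(H₂) / [H⁺]^2 = 530.
E = E° − (0.0592/2) log Q = 0.28 − (0.0592/2)(2.724) = 0.199 V.

0.20 V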